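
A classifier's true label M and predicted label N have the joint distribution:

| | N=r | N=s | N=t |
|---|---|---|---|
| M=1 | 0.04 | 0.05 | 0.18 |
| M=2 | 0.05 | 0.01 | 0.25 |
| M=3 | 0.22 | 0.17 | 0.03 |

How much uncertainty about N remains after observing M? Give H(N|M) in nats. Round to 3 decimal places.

Chain rule: H(N|M) = H(M,N) − H(M).
Marginals: p(M) = (0.2700, 0.3100, 0.4200), p(N) = (0.3100, 0.2300, 0.4600).
H(M,N) = 1.8692 nats; H(M) = 1.0809 nats.
H(N|M) = 1.8692 − 1.0809 = 0.788 nats.

0.788 nats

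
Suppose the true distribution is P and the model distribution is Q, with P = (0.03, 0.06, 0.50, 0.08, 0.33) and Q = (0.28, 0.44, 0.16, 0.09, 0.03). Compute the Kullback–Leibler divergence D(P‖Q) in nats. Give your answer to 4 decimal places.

1.1650 nats

D(P‖Q) = Σ p·ln(p/q).
  0.03·ln(0.03/0.28) = -0.06701
  0.06·ln(0.06/0.44) = -0.11955
  0.50·ln(0.50/0.16) = 0.56972
  0.08·ln(0.08/0.09) = -0.00942
  0.33·ln(0.33/0.03) = 0.79131
D(P‖Q) = 1.1650 nats.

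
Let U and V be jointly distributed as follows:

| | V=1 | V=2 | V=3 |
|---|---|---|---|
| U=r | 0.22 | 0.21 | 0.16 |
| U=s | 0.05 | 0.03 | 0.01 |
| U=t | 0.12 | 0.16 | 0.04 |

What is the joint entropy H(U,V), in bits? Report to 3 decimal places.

2.787 bits

H(U,V) = −Σ p(x,y)·log₂ p(x,y) over all 9 cells.
  cell (r,1): −0.22·log₂0.22 = 0.4806
  cell (r,2): −0.21·log₂0.21 = 0.4728
  cell (r,3): −0.16·log₂0.16 = 0.4230
  cell (s,1): −0.05·log₂0.05 = 0.2161
  cell (s,2): −0.03·log₂0.03 = 0.1518
  cell (s,3): −0.01·log₂0.01 = 0.0664
  cell (t,1): −0.12·log₂0.12 = 0.3671
  cell (t,2): −0.16·log₂0.16 = 0.4230
  cell (t,3): −0.04·log₂0.04 = 0.1858
Sum = 2.787 bits.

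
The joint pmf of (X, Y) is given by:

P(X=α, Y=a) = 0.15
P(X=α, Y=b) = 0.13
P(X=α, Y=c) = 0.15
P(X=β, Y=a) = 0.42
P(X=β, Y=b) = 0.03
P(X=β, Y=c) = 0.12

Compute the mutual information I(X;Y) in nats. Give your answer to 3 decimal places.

0.092 nats

Marginals: p(X) = (0.4300, 0.5700), p(Y) = (0.5700, 0.1600, 0.2700).
I(X;Y) = Σ p(x,y)·ln[p(x,y)/(p(x)p(y))].
  (α,a): 0.15·ln(0.6120) = -0.0737
  (α,b): 0.13·ln(1.8895) = 0.0827
  (α,c): 0.15·ln(1.2920) = 0.0384
  (β,a): 0.42·ln(1.2927) = 0.1078
  (β,b): 0.03·ln(0.3289) = -0.0334
  (β,c): 0.12·ln(0.7797) = -0.0299
Sum = 0.092 nats.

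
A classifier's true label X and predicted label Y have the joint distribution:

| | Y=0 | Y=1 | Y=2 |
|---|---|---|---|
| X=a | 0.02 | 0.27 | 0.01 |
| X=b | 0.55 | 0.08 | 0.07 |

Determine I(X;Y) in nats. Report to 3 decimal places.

Marginals: p(X) = (0.3000, 0.7000), p(Y) = (0.5700, 0.3500, 0.0800).
I(X;Y) = H(X) + H(Y) − H(X,Y).
H(X) = 0.6109, H(Y) = 0.8899, H(X,Y) = 1.1948.
I(X;Y) = 0.6109 + 0.8899 − 1.1948 = 0.306 nats.

0.306 nats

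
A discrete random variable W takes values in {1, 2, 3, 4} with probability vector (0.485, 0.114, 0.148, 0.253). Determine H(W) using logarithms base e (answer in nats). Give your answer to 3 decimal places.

1.229 nats

H(W) = −Σ p·ln p.
  −(0.485)·ln(0.485) = 0.3509
  −(0.114)·ln(0.114) = 0.2476
  −(0.148)·ln(0.148) = 0.2828
  −(0.253)·ln(0.253) = 0.3477
Sum: 0.3509 + 0.2476 + 0.2828 + 0.3477 = 1.229 nats.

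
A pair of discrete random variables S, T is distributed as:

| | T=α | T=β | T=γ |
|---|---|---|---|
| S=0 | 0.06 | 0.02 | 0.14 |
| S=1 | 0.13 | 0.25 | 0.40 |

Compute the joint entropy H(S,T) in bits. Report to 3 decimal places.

H(S,T) = −Σ p(x,y)·log₂ p(x,y) over all 6 cells.
  cell (0,α): −0.06·log₂0.06 = 0.2435
  cell (0,β): −0.02·log₂0.02 = 0.1129
  cell (0,γ): −0.14·log₂0.14 = 0.3971
  cell (1,α): −0.13·log₂0.13 = 0.3826
  cell (1,β): −0.25·log₂0.25 = 0.5000
  cell (1,γ): −0.40·log₂0.40 = 0.5288
Sum = 2.165 bits.

2.165 bits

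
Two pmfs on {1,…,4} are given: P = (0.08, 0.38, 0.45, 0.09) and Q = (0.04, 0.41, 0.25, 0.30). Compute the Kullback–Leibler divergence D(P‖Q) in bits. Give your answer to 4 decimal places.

D(P‖Q) = Σ p·log₂(p/q).
  0.08·log₂(0.08/0.04) = 0.08000
  0.38·log₂(0.38/0.41) = -0.04166
  0.45·log₂(0.45/0.25) = 0.38160
  0.09·log₂(0.09/0.30) = -0.15633
D(P‖Q) = 0.2636 bits.

0.2636 bits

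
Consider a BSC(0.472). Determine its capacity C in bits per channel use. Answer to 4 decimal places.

Binary symmetric channel: C = 1 − h₂(ε) where h₂ is the binary entropy function.
h₂(0.472) = −0.472·log₂0.472 − 0.528·log₂0.528 = 0.9977.
C = 1 − 0.9977 = 0.0023 bits per channel use.

0.0023 bits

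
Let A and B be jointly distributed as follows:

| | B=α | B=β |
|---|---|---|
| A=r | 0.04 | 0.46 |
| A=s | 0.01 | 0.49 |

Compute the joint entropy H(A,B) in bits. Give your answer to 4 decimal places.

H(A,B) = −Σ p(x,y)·log₂ p(x,y) over all 4 cells.
  cell (r,α): −0.04·log₂0.04 = 0.18575
  cell (r,β): −0.46·log₂0.46 = 0.51534
  cell (s,α): −0.01·log₂0.01 = 0.06644
  cell (s,β): −0.49·log₂0.49 = 0.50428
Sum = 1.2718 bits.

1.2718 bits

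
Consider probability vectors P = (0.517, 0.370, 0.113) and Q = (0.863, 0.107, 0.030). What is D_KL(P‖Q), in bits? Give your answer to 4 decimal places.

0.4963 bits

D(P‖Q) = Σ p·log₂(p/q).
  0.517·log₂(0.517/0.863) = -0.38216
  0.370·log₂(0.370/0.107) = 0.66227
  0.113·log₂(0.113/0.030) = 0.21620
D(P‖Q) = 0.4963 bits.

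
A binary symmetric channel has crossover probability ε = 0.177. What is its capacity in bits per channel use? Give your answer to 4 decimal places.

Binary symmetric channel: C = 1 − h₂(ε) where h₂ is the binary entropy function.
h₂(0.177) = −0.177·log₂0.177 − 0.823·log₂0.823 = 0.6735.
C = 1 − 0.6735 = 0.3265 bits per channel use.

0.3265 bits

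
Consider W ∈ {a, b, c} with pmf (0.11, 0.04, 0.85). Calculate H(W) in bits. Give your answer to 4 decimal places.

H(W) = −Σ p·log₂ p.
  −(0.11)·log₂(0.11) = 0.35029
  −(0.04)·log₂(0.04) = 0.18575
  −(0.85)·log₂(0.85) = 0.19930
Sum: 0.35029 + 0.18575 + 0.19930 = 0.7353 bits.

0.7353 bits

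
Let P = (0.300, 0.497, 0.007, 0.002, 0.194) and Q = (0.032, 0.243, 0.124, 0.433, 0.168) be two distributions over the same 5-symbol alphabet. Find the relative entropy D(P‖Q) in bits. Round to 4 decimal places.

D(P‖Q) = Σ p·log₂(p/q).
  0.300·log₂(0.300/0.032) = 0.96865
  0.497·log₂(0.497/0.243) = 0.51305
  0.007·log₂(0.007/0.124) = -0.02903
  0.002·log₂(0.002/0.433) = -0.01552
  0.194·log₂(0.194/0.168) = 0.04027
D(P‖Q) = 1.4774 bits.

1.4774 bits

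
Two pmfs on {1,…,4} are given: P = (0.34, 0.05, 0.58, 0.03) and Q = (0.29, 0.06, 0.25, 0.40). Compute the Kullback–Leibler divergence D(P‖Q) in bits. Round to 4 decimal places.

D(P‖Q) = Σ p·log₂(p/q).
  0.34·log₂(0.34/0.29) = 0.07802
  0.05·log₂(0.05/0.06) = -0.01315
  0.58·log₂(0.58/0.25) = 0.70419
  0.03·log₂(0.03/0.40) = -0.11211
D(P‖Q) = 0.6570 bits.

0.6570 bits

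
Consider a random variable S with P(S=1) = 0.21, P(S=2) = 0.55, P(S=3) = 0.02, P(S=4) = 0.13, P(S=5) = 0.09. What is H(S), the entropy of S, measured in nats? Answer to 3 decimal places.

H(S) = −Σ p·ln p.
  −(0.21)·ln(0.21) = 0.3277
  −(0.55)·ln(0.55) = 0.3288
  −(0.02)·ln(0.02) = 0.0782
  −(0.13)·ln(0.13) = 0.2652
  −(0.09)·ln(0.09) = 0.2167
Sum: 0.3277 + 0.3288 + 0.0782 + 0.2652 + 0.2167 = 1.217 nats.

1.217 nats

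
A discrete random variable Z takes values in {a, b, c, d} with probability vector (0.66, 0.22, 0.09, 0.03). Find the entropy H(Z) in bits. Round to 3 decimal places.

H(Z) = −Σ p·log₂ p.
  −(0.66)·log₂(0.66) = 0.3956
  −(0.22)·log₂(0.22) = 0.4806
  −(0.09)·log₂(0.09) = 0.3127
  −(0.03)·log₂(0.03) = 0.1518
Sum: 0.3956 + 0.4806 + 0.3127 + 0.1518 = 1.341 bits.

1.341 bits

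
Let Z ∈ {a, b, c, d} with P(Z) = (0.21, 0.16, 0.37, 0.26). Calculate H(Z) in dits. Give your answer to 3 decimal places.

0.582 dits

H(Z) = −Σ p·log₁₀ p.
  −(0.21)·log₁₀(0.21) = 0.1423
  −(0.16)·log₁₀(0.16) = 0.1273
  −(0.37)·log₁₀(0.37) = 0.1598
  −(0.26)·log₁₀(0.26) = 0.1521
Sum: 0.1423 + 0.1273 + 0.1598 + 0.1521 = 0.582 dits.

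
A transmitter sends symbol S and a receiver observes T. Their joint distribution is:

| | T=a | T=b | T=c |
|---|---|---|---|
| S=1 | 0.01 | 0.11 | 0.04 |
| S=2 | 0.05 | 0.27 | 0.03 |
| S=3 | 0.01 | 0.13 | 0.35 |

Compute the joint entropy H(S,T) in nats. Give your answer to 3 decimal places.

H(S,T) = −Σ p(x,y)·ln p(x,y) over all 9 cells.
  cell (1,a): −0.01·ln0.01 = 0.0461
  cell (1,b): −0.11·ln0.11 = 0.2428
  cell (1,c): −0.04·ln0.04 = 0.1288
  cell (2,a): −0.05·ln0.05 = 0.1498
  cell (2,b): −0.27·ln0.27 = 0.3535
  cell (2,c): −0.03·ln0.03 = 0.1052
  cell (3,a): −0.01·ln0.01 = 0.0461
  cell (3,b): −0.13·ln0.13 = 0.2652
  cell (3,c): −0.35·ln0.35 = 0.3674
Sum = 1.705 nats.

1.705 nats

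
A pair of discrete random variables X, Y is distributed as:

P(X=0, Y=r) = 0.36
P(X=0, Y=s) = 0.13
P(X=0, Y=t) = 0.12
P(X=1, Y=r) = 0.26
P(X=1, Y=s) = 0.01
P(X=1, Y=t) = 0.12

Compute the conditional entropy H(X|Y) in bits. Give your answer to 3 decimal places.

Chain rule: H(X|Y) = H(X,Y) − H(Y).
Marginals: p(X) = (0.6100, 0.3900), p(Y) = (0.6200, 0.1400, 0.2400).
H(X,Y) = 2.2191 bits; H(Y) = 1.3188 bits.
H(X|Y) = 2.2191 − 1.3188 = 0.900 bits.

0.900 bits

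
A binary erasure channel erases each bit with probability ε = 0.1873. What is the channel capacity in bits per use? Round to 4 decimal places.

Binary erasure channel: capacity C = 1 − ε.
C = 1 − 0.1873 = 0.8127 bits per channel use.

0.8127 bits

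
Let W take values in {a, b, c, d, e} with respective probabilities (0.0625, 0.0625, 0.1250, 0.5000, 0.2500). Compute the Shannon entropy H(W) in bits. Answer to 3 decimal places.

1.875 bits

H(W) = −Σ p·log₂ p.
  −(0.0625)·log₂(0.0625) = 0.2500
  −(0.0625)·log₂(0.0625) = 0.2500
  −(0.1250)·log₂(0.1250) = 0.3750
  −(0.5000)·log₂(0.5000) = 0.5000
  −(0.2500)·log₂(0.2500) = 0.5000
Sum: 0.2500 + 0.2500 + 0.3750 + 0.5000 + 0.5000 = 1.875 bits.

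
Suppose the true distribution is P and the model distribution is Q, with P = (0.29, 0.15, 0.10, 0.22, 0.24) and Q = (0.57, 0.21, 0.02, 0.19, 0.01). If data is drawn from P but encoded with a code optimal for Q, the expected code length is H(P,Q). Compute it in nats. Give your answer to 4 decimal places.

2.2589 nats

H(P,Q) = −Σ p·ln q.
  −0.29·ln(0.57) = 0.16301
  −0.15·ln(0.21) = 0.23410
  −0.10·ln(0.02) = 0.39120
  −0.22·ln(0.19) = 0.36536
  −0.24·ln(0.01) = 1.10524
H(P,Q) = 2.2589 nats.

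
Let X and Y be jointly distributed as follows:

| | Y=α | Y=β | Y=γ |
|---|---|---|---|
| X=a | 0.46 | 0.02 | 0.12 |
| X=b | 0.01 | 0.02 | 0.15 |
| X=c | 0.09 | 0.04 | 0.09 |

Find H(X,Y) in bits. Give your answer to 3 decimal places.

H(X,Y) = −Σ p(x,y)·log₂ p(x,y) over all 9 cells.
  cell (a,α): −0.46·log₂0.46 = 0.5153
  cell (a,β): −0.02·log₂0.02 = 0.1129
  cell (a,γ): −0.12·log₂0.12 = 0.3671
  cell (b,α): −0.01·log₂0.01 = 0.0664
  cell (b,β): −0.02·log₂0.02 = 0.1129
  cell (b,γ): −0.15·log₂0.15 = 0.4105
  cell (c,α): −0.09·log₂0.09 = 0.3127
  cell (c,β): −0.04·log₂0.04 = 0.1858
  cell (c,γ): −0.09·log₂0.09 = 0.3127
Sum = 2.396 bits.

2.396 bits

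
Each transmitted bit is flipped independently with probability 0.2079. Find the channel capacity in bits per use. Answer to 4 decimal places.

0.2626 bits

Binary symmetric channel: C = 1 − h₂(ε) where h₂ is the binary entropy function.
h₂(0.2079) = −0.2079·log₂0.2079 − 0.7921·log₂0.7921 = 0.7374.
C = 1 − 0.7374 = 0.2626 bits per channel use.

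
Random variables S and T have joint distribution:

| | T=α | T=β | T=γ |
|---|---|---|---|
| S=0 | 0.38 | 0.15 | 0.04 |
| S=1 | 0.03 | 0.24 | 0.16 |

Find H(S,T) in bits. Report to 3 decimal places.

H(S,T) = −Σ p(x,y)·log₂ p(x,y) over all 6 cells.
  cell (0,α): −0.38·log₂0.38 = 0.5305
  cell (0,β): −0.15·log₂0.15 = 0.4105
  cell (0,γ): −0.04·log₂0.04 = 0.1858
  cell (1,α): −0.03·log₂0.03 = 0.1518
  cell (1,β): −0.24·log₂0.24 = 0.4941
  cell (1,γ): −0.16·log₂0.16 = 0.4230
Sum = 2.196 bits.

2.196 bits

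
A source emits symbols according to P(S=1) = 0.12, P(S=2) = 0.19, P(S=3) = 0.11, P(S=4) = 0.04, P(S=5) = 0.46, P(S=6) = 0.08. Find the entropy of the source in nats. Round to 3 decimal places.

H(S) = −Σ p·ln p.
  −(0.12)·ln(0.12) = 0.2544
  −(0.19)·ln(0.19) = 0.3155
  −(0.11)·ln(0.11) = 0.2428
  −(0.04)·ln(0.04) = 0.1288
  −(0.46)·ln(0.46) = 0.3572
  −(0.08)·ln(0.08) = 0.2021
Sum: 0.2544 + 0.3155 + 0.2428 + 0.1288 + 0.3572 + 0.2021 = 1.501 nats.

1.501 nats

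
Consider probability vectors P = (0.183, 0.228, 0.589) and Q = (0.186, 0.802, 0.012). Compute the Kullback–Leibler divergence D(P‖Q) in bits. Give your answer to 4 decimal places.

2.8905 bits

D(P‖Q) = Σ p·log₂(p/q).
  0.183·log₂(0.183/0.186) = -0.00429
  0.228·log₂(0.228/0.802) = -0.41372
  0.589·log₂(0.589/0.012) = 3.30851
D(P‖Q) = 2.8905 bits.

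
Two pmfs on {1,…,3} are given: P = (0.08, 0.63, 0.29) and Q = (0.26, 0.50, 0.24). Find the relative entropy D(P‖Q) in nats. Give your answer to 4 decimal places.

D(P‖Q) = Σ p·ln(p/q).
  0.08·ln(0.08/0.26) = -0.09429
  0.63·ln(0.63/0.50) = 0.14560
  0.29·ln(0.29/0.24) = 0.05488
D(P‖Q) = 0.1062 nats.

0.1062 nats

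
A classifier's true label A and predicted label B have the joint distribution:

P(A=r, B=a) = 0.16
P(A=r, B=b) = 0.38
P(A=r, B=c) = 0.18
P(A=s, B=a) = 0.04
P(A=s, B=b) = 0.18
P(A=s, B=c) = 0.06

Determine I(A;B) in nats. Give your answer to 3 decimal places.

Marginals: p(A) = (0.7200, 0.2800), p(B) = (0.2000, 0.5600, 0.2400).
I(A;B) = H(A) + H(B) − H(A,B).
H(A) = 0.5930, H(B) = 0.9891, H(A,B) = 1.5758.
I(A;B) = 0.5930 + 0.9891 − 1.5758 = 0.006 nats.

0.006 nats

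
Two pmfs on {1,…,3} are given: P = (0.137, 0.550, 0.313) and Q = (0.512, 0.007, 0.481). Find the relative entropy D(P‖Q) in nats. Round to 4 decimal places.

D(P‖Q) = Σ p·ln(p/q).
  0.137·ln(0.137/0.512) = -0.18061
  0.550·ln(0.550/0.007) = 2.40020
  0.313·ln(0.313/0.481) = -0.13448
D(P‖Q) = 2.0851 nats.

2.0851 nats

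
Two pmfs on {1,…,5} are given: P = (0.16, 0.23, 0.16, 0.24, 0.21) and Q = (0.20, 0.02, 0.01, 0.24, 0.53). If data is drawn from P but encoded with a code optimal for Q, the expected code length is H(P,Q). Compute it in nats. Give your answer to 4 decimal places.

2.3699 nats

H(P,Q) = −Σ p·ln q.
  −0.16·ln(0.20) = 0.25751
  −0.23·ln(0.02) = 0.89977
  −0.16·ln(0.01) = 0.73683
  −0.24·ln(0.24) = 0.34251
  −0.21·ln(0.53) = 0.13332
H(P,Q) = 2.3699 nats.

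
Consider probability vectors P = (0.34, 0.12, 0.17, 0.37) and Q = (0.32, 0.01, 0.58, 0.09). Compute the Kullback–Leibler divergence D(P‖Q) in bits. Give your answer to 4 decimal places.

0.9136 bits

D(P‖Q) = Σ p·log₂(p/q).
  0.34·log₂(0.34/0.32) = 0.02974
  0.12·log₂(0.12/0.01) = 0.43020
  0.17·log₂(0.17/0.58) = -0.30099
  0.37·log₂(0.37/0.09) = 0.75463
D(P‖Q) = 0.9136 bits.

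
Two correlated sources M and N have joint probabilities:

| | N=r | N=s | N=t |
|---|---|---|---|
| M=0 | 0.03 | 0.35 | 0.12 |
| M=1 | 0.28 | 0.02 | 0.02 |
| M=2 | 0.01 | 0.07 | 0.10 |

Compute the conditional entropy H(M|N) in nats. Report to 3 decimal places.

0.634 nats

Marginals: p(M) = (0.5000, 0.3200, 0.1800), p(N) = (0.3200, 0.4400, 0.2400).
H(M|N) = Σ p(N) · H(M|N=·).
  N=r: p=0.3200, H(M|N=r) = 0.4471
  N=s: p=0.4400, H(M|N=s) = 0.6150
  N=t: p=0.2400, H(M|N=t) = 0.9184
Weighted sum = 0.634 nats.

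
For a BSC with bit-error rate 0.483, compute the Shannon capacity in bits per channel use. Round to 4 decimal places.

0.0008 bits

Binary symmetric channel: C = 1 − h₂(ε) where h₂ is the binary entropy function.
h₂(0.483) = −0.483·log₂0.483 − 0.517·log₂0.517 = 0.9992.
C = 1 − 0.9992 = 0.0008 bits per channel use.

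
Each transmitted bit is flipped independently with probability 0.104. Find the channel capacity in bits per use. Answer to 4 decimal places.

0.5185 bits

Binary symmetric channel: C = 1 − h₂(ε) where h₂ is the binary entropy function.
h₂(0.104) = −0.104·log₂0.104 − 0.896·log₂0.896 = 0.4815.
C = 1 − 0.4815 = 0.5185 bits per channel use.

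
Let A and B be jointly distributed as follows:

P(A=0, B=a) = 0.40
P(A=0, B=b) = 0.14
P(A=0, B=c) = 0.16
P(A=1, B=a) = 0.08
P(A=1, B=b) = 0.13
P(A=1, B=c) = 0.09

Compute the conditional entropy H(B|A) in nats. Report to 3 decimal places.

1.008 nats

Marginals: p(A) = (0.7000, 0.3000), p(B) = (0.4800, 0.2700, 0.2500).
H(B|A) = Σ p(A) · H(B|A=·).
  A=0: p=0.7000, H(B|A=0) = 0.9790
  A=1: p=0.3000, H(B|A=1) = 1.0760
Weighted sum = 1.008 nats.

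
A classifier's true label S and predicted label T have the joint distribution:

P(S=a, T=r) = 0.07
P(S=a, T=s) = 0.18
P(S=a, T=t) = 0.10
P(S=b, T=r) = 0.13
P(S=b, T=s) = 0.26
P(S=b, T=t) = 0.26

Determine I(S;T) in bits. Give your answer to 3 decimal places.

0.011 bits

Marginals: p(S) = (0.3500, 0.6500), p(T) = (0.2000, 0.4400, 0.3600).
I(S;T) = H(S) + H(T) − H(S,T).
H(S) = 0.9341, H(T) = 1.5161, H(S,T) = 2.4393.
I(S;T) = 0.9341 + 1.5161 − 2.4393 = 0.011 bits.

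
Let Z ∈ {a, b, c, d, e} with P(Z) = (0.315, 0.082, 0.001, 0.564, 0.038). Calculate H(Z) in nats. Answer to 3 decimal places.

H(Z) = −Σ p·ln p.
  −(0.315)·ln(0.315) = 0.3639
  −(0.082)·ln(0.082) = 0.2051
  −(0.001)·ln(0.001) = 0.0069
  −(0.564)·ln(0.564) = 0.3230
  −(0.038)·ln(0.038) = 0.1243
Sum: 0.3639 + 0.2051 + 0.0069 + 0.3230 + 0.1243 = 1.023 nats.

1.023 nats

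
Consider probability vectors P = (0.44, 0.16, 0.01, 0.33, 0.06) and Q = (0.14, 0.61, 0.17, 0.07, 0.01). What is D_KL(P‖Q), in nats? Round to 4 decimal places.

D(P‖Q) = Σ p·ln(p/q).
  0.44·ln(0.44/0.14) = 0.50386
  0.16·ln(0.16/0.61) = -0.21413
  0.01·ln(0.01/0.17) = -0.02833
  0.33·ln(0.33/0.07) = 0.51170
  0.06·ln(0.06/0.01) = 0.10751
D(P‖Q) = 0.8806 nats.

0.8806 nats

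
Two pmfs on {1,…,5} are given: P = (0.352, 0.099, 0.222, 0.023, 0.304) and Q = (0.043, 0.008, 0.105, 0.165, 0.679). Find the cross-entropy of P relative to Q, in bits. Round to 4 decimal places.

3.2389 bits

H(P,Q) = −Σ p·log₂ q.
  −0.352·log₂(0.043) = 1.59791
  −0.099·log₂(0.008) = 0.68961
  −0.222·log₂(0.105) = 0.72184
  −0.023·log₂(0.165) = 0.05979
  −0.304·log₂(0.679) = 0.16979
H(P,Q) = 3.2389 bits.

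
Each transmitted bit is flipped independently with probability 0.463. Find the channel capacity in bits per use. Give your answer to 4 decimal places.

Binary symmetric channel: C = 1 − h₂(ε) where h₂ is the binary entropy function.
h₂(0.463) = −0.463·log₂0.463 − 0.537·log₂0.537 = 0.9960.
C = 1 − 0.9960 = 0.0040 bits per channel use.

0.0040 bits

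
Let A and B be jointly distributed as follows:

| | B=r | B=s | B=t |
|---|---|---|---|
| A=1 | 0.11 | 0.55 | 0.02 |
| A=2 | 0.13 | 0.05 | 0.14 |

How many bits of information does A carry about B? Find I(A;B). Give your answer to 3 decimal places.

Marginals: p(A) = (0.6800, 0.3200), p(B) = (0.2400, 0.6000, 0.1600).
I(A;B) = H(A) + H(B) − H(A,B).
H(A) = 0.9044, H(B) = 1.3593, H(A,B) = 1.9334.
I(A;B) = 0.9044 + 1.3593 − 1.9334 = 0.330 bits.

0.330 bits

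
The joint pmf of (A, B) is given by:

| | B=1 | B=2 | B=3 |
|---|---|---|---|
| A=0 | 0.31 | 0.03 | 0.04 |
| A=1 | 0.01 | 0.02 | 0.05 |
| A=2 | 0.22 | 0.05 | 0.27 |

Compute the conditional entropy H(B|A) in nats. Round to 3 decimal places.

Chain rule: H(B|A) = H(A,B) − H(A).
Marginals: p(A) = (0.3800, 0.0800, 0.5400), p(B) = (0.5400, 0.1000, 0.3600).
H(A,B) = 1.7075 nats; H(A) = 0.9025 nats.
H(B|A) = 1.7075 − 0.9025 = 0.805 nats.

0.805 nats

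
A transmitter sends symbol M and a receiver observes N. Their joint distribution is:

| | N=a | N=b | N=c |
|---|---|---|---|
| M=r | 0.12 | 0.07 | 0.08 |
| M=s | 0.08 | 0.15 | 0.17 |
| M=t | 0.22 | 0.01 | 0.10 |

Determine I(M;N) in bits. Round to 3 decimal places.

Marginals: p(M) = (0.2700, 0.4000, 0.3300), p(N) = (0.4200, 0.2300, 0.3500).
I(M;N) = H(M) + H(N) − H(M,N).
H(M) = 1.5666, H(N) = 1.5434, H(M,N) = 2.9430.
I(M;N) = 1.5666 + 1.5434 − 2.9430 = 0.167 bits.

0.167 bits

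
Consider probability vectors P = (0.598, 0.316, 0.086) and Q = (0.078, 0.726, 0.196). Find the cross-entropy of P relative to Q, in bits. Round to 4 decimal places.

2.5490 bits

H(P,Q) = −Σ p·log₂ q.
  −0.598·log₂(0.078) = 2.20087
  −0.316·log₂(0.726) = 0.14598
  −0.086·log₂(0.196) = 0.20219
H(P,Q) = 2.5490 bits.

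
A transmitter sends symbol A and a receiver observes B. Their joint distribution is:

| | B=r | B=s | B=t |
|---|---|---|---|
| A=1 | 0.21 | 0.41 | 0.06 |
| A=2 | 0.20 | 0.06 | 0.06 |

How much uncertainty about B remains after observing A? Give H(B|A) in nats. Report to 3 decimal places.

0.895 nats

Marginals: p(A) = (0.6800, 0.3200), p(B) = (0.4100, 0.4700, 0.1200).
H(B|A) = Σ p(A) · H(B|A=·).
  A=1: p=0.6800, H(B|A=1) = 0.8821
  A=2: p=0.3200, H(B|A=2) = 0.9215
Weighted sum = 0.895 nats.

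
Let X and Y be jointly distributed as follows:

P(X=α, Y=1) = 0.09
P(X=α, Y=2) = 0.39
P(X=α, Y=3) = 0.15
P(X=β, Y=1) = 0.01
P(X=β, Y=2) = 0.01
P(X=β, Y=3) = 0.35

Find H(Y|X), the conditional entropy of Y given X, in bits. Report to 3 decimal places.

0.965 bits

Chain rule: H(Y|X) = H(X,Y) − H(X).
Marginals: p(X) = (0.6300, 0.3700), p(Y) = (0.1000, 0.4000, 0.5000).
H(X,Y) = 1.9160 bits; H(X) = 0.9507 bits.
H(Y|X) = 1.9160 − 0.9507 = 0.965 bits.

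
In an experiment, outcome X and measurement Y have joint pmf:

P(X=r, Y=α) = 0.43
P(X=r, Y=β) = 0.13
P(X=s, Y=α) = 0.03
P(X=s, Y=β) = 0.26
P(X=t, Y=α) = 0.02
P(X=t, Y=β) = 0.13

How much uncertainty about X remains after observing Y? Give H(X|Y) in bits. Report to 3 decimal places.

Marginals: p(X) = (0.5600, 0.2900, 0.1500), p(Y) = (0.4800, 0.5200).
H(X|Y) = Σ p(Y) · H(X|Y=·).
  Y=α: p=0.4800, H(X|Y=α) = 0.5832
  Y=β: p=0.5200, H(X|Y=β) = 1.5000
Weighted sum = 1.060 bits.

1.060 bits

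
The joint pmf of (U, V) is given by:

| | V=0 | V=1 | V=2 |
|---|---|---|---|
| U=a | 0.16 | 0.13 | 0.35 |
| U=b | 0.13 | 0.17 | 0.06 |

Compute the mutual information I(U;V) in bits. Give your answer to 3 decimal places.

0.113 bits

Marginals: p(U) = (0.6400, 0.3600), p(V) = (0.2900, 0.3000, 0.4100).
I(U;V) = H(U) + H(V) − H(U,V).
H(U) = 0.9427, H(V) = 1.5664, H(U,V) = 2.3965.
I(U;V) = 0.9427 + 1.5664 − 2.3965 = 0.113 bits.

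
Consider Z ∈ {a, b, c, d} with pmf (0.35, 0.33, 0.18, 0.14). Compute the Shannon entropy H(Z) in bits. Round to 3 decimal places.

H(Z) = −Σ p·log₂ p.
  −(0.35)·log₂(0.35) = 0.5301
  −(0.33)·log₂(0.33) = 0.5278
  −(0.18)·log₂(0.18) = 0.4453
  −(0.14)·log₂(0.14) = 0.3971
Sum: 0.5301 + 0.5278 + 0.4453 + 0.3971 = 1.900 bits.

1.900 bits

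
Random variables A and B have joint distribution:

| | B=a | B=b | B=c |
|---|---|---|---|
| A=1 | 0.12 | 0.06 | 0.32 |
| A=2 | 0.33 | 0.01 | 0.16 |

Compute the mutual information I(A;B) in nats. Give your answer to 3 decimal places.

0.098 nats

Marginals: p(A) = (0.5000, 0.5000), p(B) = (0.4500, 0.0700, 0.4800).
I(A;B) = Σ p(x,y)·ln[p(x,y)/(p(x)p(y))].
  (1,a): 0.12·ln(0.5333) = -0.0754
  (1,b): 0.06·ln(1.7143) = 0.0323
  (1,c): 0.32·ln(1.3333) = 0.0921
  (2,a): 0.33·ln(1.4667) = 0.1264
  (2,b): 0.01·ln(0.2857) = -0.0125
  (2,c): 0.16·ln(0.6667) = -0.0649
Sum = 0.098 nats.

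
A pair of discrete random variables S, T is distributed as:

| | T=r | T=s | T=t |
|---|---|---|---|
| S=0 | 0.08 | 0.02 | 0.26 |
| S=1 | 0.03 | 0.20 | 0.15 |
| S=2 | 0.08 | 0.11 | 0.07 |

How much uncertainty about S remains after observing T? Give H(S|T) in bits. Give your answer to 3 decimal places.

1.355 bits

Marginals: p(S) = (0.3600, 0.3800, 0.2600), p(T) = (0.1900, 0.3300, 0.4800).
H(S|T) = Σ p(T) · H(S|T=·).
  T=r: p=0.1900, H(S|T=r) = 1.4714
  T=s: p=0.3300, H(S|T=s) = 1.2113
  T=t: p=0.4800, H(S|T=t) = 1.4086
Weighted sum = 1.355 bits.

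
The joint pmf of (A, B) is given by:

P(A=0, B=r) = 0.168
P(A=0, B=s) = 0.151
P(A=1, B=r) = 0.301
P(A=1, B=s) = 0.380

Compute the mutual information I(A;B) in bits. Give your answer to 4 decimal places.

0.0045 bits

Marginals: p(A) = (0.3190, 0.6810), p(B) = (0.4690, 0.5310).
I(A;B) = H(A) + H(B) − H(A,B).
H(A) = 0.9033, H(B) = 0.9972, H(A,B) = 1.8960.
I(A;B) = 0.9033 + 0.9972 − 1.8960 = 0.0045 bits.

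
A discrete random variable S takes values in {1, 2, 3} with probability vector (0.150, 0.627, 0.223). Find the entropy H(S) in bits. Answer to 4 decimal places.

H(S) = −Σ p·log₂ p.
  −(0.150)·log₂(0.150) = 0.41054
  −(0.627)·log₂(0.627) = 0.42226
  −(0.223)·log₂(0.223) = 0.48277
Sum: 0.41054 + 0.42226 + 0.48277 = 1.3156 bits.

1.3156 bits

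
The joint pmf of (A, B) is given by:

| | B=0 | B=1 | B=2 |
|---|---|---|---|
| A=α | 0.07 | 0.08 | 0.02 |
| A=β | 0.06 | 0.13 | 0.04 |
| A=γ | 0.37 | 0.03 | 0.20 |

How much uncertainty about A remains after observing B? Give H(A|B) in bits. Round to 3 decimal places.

1.132 bits

Marginals: p(A) = (0.1700, 0.2300, 0.6000), p(B) = (0.5000, 0.2400, 0.2600).
H(A|B) = Σ p(B) · H(A|B=·).
  B=0: p=0.5000, H(A|B=0) = 1.0856
  B=1: p=0.2400, H(A|B=1) = 1.3824
  B=2: p=0.2600, H(A|B=2) = 0.9913
Weighted sum = 1.132 bits.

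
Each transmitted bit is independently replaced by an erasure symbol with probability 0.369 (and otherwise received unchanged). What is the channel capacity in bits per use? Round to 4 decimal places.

Binary erasure channel: capacity C = 1 − ε.
C = 1 − 0.369 = 0.6310 bits per channel use.

0.6310 bits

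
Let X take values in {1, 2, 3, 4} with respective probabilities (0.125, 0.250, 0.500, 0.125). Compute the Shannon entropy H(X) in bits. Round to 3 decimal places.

H(X) = −Σ p·log₂ p.
  −(0.125)·log₂(0.125) = 0.3750
  −(0.250)·log₂(0.250) = 0.5000
  −(0.500)·log₂(0.500) = 0.5000
  −(0.125)·log₂(0.125) = 0.3750
Sum: 0.3750 + 0.5000 + 0.5000 + 0.3750 = 1.750 bits.

1.750 bits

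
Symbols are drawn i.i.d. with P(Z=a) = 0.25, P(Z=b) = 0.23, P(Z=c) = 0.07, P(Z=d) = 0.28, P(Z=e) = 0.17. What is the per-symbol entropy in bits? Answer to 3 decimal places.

2.205 bits

H(Z) = −Σ p·log₂ p.
  −(0.25)·log₂(0.25) = 0.5000
  −(0.23)·log₂(0.23) = 0.4877
  −(0.07)·log₂(0.07) = 0.2686
  −(0.28)·log₂(0.28) = 0.5142
  −(0.17)·log₂(0.17) = 0.4346
Sum: 0.5000 + 0.4877 + 0.2686 + 0.5142 + 0.4346 = 2.205 bits.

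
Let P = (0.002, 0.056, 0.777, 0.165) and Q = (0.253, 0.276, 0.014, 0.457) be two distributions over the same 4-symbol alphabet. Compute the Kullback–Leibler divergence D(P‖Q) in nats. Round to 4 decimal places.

D(P‖Q) = Σ p·ln(p/q).
  0.002·ln(0.002/0.253) = -0.00968
  0.056·ln(0.056/0.276) = -0.08932
  0.777·ln(0.777/0.014) = 3.12073
  0.165·ln(0.165/0.457) = -0.16809
D(P‖Q) = 2.8536 nats.

2.8536 nats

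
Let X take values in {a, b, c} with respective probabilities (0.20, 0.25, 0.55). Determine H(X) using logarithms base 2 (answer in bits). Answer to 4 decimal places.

H(X) = −Σ p·log₂ p.
  −(0.20)·log₂(0.20) = 0.46439
  −(0.25)·log₂(0.25) = 0.50000
  −(0.55)·log₂(0.55) = 0.47437
Sum: 0.46439 + 0.50000 + 0.47437 = 1.4388 bits.

1.4388 bits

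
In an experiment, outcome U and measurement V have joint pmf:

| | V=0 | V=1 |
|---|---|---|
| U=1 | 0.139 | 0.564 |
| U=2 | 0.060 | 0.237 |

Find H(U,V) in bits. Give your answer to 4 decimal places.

1.5975 bits

H(U,V) = −Σ p(x,y)·log₂ p(x,y) over all 4 cells.
  cell (1,0): −0.139·log₂0.139 = 0.39571
  cell (1,1): −0.564·log₂0.564 = 0.46600
  cell (2,0): −0.060·log₂0.060 = 0.24353
  cell (2,1): −0.237·log₂0.237 = 0.49226
Sum = 1.5975 bits.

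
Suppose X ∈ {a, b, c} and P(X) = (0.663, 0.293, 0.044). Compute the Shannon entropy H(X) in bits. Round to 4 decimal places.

H(X) = −Σ p·log₂ p.
  −(0.663)·log₂(0.663) = 0.39311
  −(0.293)·log₂(0.293) = 0.51891
  −(0.044)·log₂(0.044) = 0.19828
Sum: 0.39311 + 0.51891 + 0.19828 = 1.1103 bits.

1.1103 bits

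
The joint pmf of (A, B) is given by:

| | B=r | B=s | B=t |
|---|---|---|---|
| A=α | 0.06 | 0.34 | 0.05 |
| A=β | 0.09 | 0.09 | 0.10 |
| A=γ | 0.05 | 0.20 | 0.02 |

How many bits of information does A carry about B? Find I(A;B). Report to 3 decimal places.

0.122 bits

Marginals: p(A) = (0.4500, 0.2800, 0.2700), p(B) = (0.2000, 0.6300, 0.1700).
I(A;B) = Σ p(x,y)·log₂[p(x,y)/(p(x)p(y))].
  (α,r): 0.06·log₂(0.6667) = -0.0351
  (α,s): 0.34·log₂(1.1993) = 0.0891
  (α,t): 0.05·log₂(0.6536) = -0.0307
  (β,r): 0.09·log₂(1.6071) = 0.0616
  (β,s): 0.09·log₂(0.5102) = -0.0874
  (β,t): 0.10·log₂(2.1008) = 0.1071
  (γ,r): 0.05·log₂(0.9259) = -0.0056
  (γ,s): 0.20·log₂(1.1758) = 0.0467
  (γ,t): 0.02·log₂(0.4357) = -0.0240
Sum = 0.122 bits.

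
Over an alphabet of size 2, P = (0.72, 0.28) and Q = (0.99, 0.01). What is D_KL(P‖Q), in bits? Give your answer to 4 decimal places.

D(P‖Q) = Σ p·log₂(p/q).
  0.72·log₂(0.72/0.99) = -0.33079
  0.28·log₂(0.28/0.01) = 1.34606
D(P‖Q) = 1.0153 bits.

1.0153 bits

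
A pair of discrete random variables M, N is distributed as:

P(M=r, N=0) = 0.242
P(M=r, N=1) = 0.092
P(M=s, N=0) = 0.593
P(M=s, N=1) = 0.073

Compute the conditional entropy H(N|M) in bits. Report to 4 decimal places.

Marginals: p(M) = (0.3340, 0.6660), p(N) = (0.8350, 0.1650).
H(N|M) = Σ p(M) · H(N|M=·).
  M=r: p=0.3340, H(N|M=r) = 0.8492
  M=s: p=0.6660, H(N|M=s) = 0.4987
Weighted sum = 0.6158 bits.

0.6158 bits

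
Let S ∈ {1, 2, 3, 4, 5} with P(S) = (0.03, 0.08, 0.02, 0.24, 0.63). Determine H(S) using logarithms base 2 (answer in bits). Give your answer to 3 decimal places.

H(S) = −Σ p·log₂ p.
  −(0.03)·log₂(0.03) = 0.1518
  −(0.08)·log₂(0.08) = 0.2915
  −(0.02)·log₂(0.02) = 0.1129
  −(0.24)·log₂(0.24) = 0.4941
  −(0.63)·log₂(0.63) = 0.4199
Sum: 0.1518 + 0.2915 + 0.1129 + 0.4941 + 0.4199 = 1.470 bits.

1.470 bits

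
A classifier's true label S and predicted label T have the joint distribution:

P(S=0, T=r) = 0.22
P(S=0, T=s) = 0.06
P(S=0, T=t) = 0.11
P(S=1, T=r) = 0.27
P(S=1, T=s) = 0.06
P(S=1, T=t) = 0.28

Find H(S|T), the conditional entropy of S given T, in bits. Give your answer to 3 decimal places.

Marginals: p(S) = (0.3900, 0.6100), p(T) = (0.4900, 0.1200, 0.3900).
H(S|T) = Σ p(T) · H(S|T=·).
  T=r: p=0.4900, H(S|T=r) = 0.9925
  T=s: p=0.1200, H(S|T=s) = 1.0000
  T=t: p=0.3900, H(S|T=t) = 0.8582
Weighted sum = 0.941 bits.

0.941 bits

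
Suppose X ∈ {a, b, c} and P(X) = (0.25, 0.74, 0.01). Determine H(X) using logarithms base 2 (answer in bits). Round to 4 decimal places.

0.8879 bits

H(X) = −Σ p·log₂ p.
  −(0.25)·log₂(0.25) = 0.50000
  −(0.74)·log₂(0.74) = 0.32146
  −(0.01)·log₂(0.01) = 0.06644
Sum: 0.50000 + 0.32146 + 0.06644 = 0.8879 bits.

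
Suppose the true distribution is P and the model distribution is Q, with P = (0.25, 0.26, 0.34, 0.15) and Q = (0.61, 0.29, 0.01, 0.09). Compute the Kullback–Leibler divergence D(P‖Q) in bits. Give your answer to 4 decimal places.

1.4776 bits

D(P‖Q) = Σ p·log₂(p/q).
  0.25·log₂(0.25/0.61) = -0.32172
  0.26·log₂(0.26/0.29) = -0.04096
  0.34·log₂(0.34/0.01) = 1.72974
  0.15·log₂(0.15/0.09) = 0.11054
D(P‖Q) = 1.4776 bits.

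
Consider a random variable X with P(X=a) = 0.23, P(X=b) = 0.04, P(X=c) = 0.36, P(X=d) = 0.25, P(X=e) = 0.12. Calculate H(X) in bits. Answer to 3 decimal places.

H(X) = −Σ p·log₂ p.
  −(0.23)·log₂(0.23) = 0.4877
  −(0.04)·log₂(0.04) = 0.1858
  −(0.36)·log₂(0.36) = 0.5306
  −(0.25)·log₂(0.25) = 0.5000
  −(0.12)·log₂(0.12) = 0.3671
Sum: 0.4877 + 0.1858 + 0.5306 + 0.5000 + 0.3671 = 2.071 bits.

2.071 bits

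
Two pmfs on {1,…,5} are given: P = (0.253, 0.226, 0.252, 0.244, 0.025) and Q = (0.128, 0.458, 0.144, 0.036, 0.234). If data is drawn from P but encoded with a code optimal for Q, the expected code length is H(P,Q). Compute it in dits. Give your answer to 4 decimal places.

0.8826 dits

H(P,Q) = −Σ p·log₁₀ q.
  −0.253·log₁₀(0.128) = 0.22588
  −0.226·log₁₀(0.458) = 0.07664
  −0.252·log₁₀(0.144) = 0.21209
  −0.244·log₁₀(0.036) = 0.35226
  −0.025·log₁₀(0.234) = 0.01577
H(P,Q) = 0.8826 dits.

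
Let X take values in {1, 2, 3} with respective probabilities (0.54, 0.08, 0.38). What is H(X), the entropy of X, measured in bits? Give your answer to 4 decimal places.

H(X) = −Σ p·log₂ p.
  −(0.54)·log₂(0.54) = 0.48004
  −(0.08)·log₂(0.08) = 0.29151
  −(0.38)·log₂(0.38) = 0.53045
Sum: 0.48004 + 0.29151 + 0.53045 = 1.3020 bits.

1.3020 bits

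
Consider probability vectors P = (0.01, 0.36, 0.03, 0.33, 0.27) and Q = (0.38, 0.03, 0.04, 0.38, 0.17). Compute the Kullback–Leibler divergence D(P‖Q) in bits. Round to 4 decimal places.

D(P‖Q) = Σ p·log₂(p/q).
  0.01·log₂(0.01/0.38) = -0.05248
  0.36·log₂(0.36/0.03) = 1.29059
  0.03·log₂(0.03/0.04) = -0.01245
  0.33·log₂(0.33/0.38) = -0.06717
  0.27·log₂(0.27/0.17) = 0.18020
D(P‖Q) = 1.3387 bits.

1.3387 bits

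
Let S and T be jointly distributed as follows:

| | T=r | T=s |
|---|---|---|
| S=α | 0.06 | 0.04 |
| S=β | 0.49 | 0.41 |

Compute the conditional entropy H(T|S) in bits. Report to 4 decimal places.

0.9920 bits

Marginals: p(S) = (0.1000, 0.9000), p(T) = (0.5500, 0.4500).
H(T|S) = Σ p(S) · H(T|S=·).
  S=α: p=0.1000, H(T|S=α) = 0.9710
  S=β: p=0.9000, H(T|S=β) = 0.9943
Weighted sum = 0.9920 bits.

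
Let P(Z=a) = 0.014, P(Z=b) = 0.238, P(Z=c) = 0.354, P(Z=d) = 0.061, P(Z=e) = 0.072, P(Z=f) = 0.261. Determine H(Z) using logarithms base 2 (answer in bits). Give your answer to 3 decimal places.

H(Z) = −Σ p·log₂ p.
  −(0.014)·log₂(0.014) = 0.0862
  −(0.238)·log₂(0.238) = 0.4929
  −(0.354)·log₂(0.354) = 0.5304
  −(0.061)·log₂(0.061) = 0.2461
  −(0.072)·log₂(0.072) = 0.2733
  −(0.261)·log₂(0.261) = 0.5058
Sum: 0.0862 + 0.4929 + 0.5304 + 0.2461 + 0.2733 + 0.5058 = 2.135 bits.

2.135 bits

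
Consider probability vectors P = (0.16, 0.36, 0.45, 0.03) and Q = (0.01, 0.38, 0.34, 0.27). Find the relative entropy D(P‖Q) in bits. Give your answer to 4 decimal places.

0.6988 bits

D(P‖Q) = Σ p·log₂(p/q).
  0.16·log₂(0.16/0.01) = 0.64000
  0.36·log₂(0.36/0.38) = -0.02808
  0.45·log₂(0.45/0.34) = 0.18198
  0.03·log₂(0.03/0.27) = -0.09510
D(P‖Q) = 0.6988 bits.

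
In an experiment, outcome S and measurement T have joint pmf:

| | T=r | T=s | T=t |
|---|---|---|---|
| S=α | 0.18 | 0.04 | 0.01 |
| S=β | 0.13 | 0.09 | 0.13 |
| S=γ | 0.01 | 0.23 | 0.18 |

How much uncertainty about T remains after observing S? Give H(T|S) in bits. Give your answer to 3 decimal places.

1.231 bits

Marginals: p(S) = (0.2300, 0.3500, 0.4200), p(T) = (0.3200, 0.3600, 0.3200).
H(T|S) = Σ p(S) · H(T|S=·).
  S=α: p=0.2300, H(T|S=α) = 0.9123
  S=β: p=0.3500, H(T|S=β) = 1.5653
  S=γ: p=0.4200, H(T|S=γ) = 1.1280
Weighted sum = 1.231 bits.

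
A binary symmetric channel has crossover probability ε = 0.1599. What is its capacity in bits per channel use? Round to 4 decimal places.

Binary symmetric channel: C = 1 − h₂(ε) where h₂ is the binary entropy function.
h₂(0.1599) = −0.1599·log₂0.1599 − 0.8401·log₂0.8401 = 0.6341.
C = 1 − 0.6341 = 0.3659 bits per channel use.

0.3659 bits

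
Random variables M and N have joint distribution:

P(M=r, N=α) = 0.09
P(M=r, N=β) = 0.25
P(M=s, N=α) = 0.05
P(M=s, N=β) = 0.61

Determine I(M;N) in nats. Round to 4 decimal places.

0.0314 nats

Marginals: p(M) = (0.3400, 0.6600), p(N) = (0.1400, 0.8600).
I(M;N) = Σ p(x,y)·ln[p(x,y)/(p(x)p(y))].
  (r,α): 0.09·ln(1.8908) = 0.05733
  (r,β): 0.25·ln(0.8550) = -0.03917
  (s,α): 0.05·ln(0.5411) = -0.03071
  (s,β): 0.61·ln(1.0747) = 0.04395
Sum = 0.0314 nats.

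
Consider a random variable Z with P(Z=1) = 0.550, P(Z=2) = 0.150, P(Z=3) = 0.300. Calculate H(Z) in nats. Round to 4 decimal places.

0.9746 nats

H(Z) = −Σ p·ln p.
  −(0.550)·ln(0.550) = 0.32881
  −(0.150)·ln(0.150) = 0.28457
  −(0.300)·ln(0.300) = 0.36119
Sum: 0.32881 + 0.28457 + 0.36119 = 0.9746 nats.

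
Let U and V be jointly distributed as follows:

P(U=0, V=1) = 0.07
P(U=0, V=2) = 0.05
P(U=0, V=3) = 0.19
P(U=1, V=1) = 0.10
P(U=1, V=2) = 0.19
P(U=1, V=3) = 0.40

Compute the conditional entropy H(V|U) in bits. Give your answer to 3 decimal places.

1.363 bits

Marginals: p(U) = (0.3100, 0.6900), p(V) = (0.1700, 0.2400, 0.5900).
H(V|U) = Σ p(U) · H(V|U=·).
  U=0: p=0.3100, H(V|U=0) = 1.3422
  U=1: p=0.6900, H(V|U=1) = 1.3722
Weighted sum = 1.363 bits.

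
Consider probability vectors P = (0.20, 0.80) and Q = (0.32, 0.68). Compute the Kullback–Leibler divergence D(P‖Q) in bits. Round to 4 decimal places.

D(P‖Q) = Σ p·log₂(p/q).
  0.20·log₂(0.20/0.32) = -0.13561
  0.80·log₂(0.80/0.68) = 0.18757
D(P‖Q) = 0.0520 bits.

0.0520 bits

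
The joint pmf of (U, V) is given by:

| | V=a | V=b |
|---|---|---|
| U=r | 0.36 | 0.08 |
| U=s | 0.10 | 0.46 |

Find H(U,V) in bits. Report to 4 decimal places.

H(U,V) = −Σ p(x,y)·log₂ p(x,y) over all 4 cells.
  cell (r,a): −0.36·log₂0.36 = 0.53062
  cell (r,b): −0.08·log₂0.08 = 0.29151
  cell (s,a): −0.10·log₂0.10 = 0.33219
  cell (s,b): −0.46·log₂0.46 = 0.51534
Sum = 1.6697 bits.

1.6697 bits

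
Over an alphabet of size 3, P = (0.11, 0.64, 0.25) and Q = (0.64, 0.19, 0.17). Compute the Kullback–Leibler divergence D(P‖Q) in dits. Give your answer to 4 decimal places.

D(P‖Q) = Σ p·log₁₀(p/q).
  0.11·log₁₀(0.11/0.64) = -0.08413
  0.64·log₁₀(0.64/0.19) = 0.33755
  0.25·log₁₀(0.25/0.17) = 0.04187
D(P‖Q) = 0.2953 dits.

0.2953 dits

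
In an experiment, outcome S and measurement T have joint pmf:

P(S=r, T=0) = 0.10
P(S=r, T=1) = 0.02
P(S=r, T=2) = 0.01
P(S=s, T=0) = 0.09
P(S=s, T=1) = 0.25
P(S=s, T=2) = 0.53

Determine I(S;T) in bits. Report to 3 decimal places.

0.193 bits

Marginals: p(S) = (0.1300, 0.8700), p(T) = (0.1900, 0.2700, 0.5400).
I(S;T) = Σ p(x,y)·log₂[p(x,y)/(p(x)p(y))].
  (r,0): 0.10·log₂(4.0486) = 0.2017
  (r,1): 0.02·log₂(0.5698) = -0.0162
  (r,2): 0.01·log₂(0.1425) = -0.0281
  (s,0): 0.09·log₂(0.5445) = -0.0789
  (s,1): 0.25·log₂(1.0643) = 0.0225
  (s,2): 0.53·log₂(1.1281) = 0.0922
Sum = 0.193 bits.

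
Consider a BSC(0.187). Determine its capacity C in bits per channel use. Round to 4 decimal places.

0.3048 bits

Binary symmetric channel: C = 1 − h₂(ε) where h₂ is the binary entropy function.
h₂(0.187) = −0.187·log₂0.187 − 0.813·log₂0.813 = 0.6952.
C = 1 − 0.6952 = 0.3048 bits per channel use.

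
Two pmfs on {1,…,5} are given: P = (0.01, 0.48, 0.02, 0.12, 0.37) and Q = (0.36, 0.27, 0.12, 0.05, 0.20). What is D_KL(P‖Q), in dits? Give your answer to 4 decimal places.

D(P‖Q) = Σ p·log₁₀(p/q).
  0.01·log₁₀(0.01/0.36) = -0.01556
  0.48·log₁₀(0.48/0.27) = 0.11994
  0.02·log₁₀(0.02/0.12) = -0.01556
  0.12·log₁₀(0.12/0.05) = 0.04563
  0.37·log₁₀(0.37/0.20) = 0.09885
D(P‖Q) = 0.2333 dits.

0.2333 dits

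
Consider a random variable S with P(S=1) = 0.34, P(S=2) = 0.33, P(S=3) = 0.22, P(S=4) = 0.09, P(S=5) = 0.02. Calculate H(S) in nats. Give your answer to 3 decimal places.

H(S) = −Σ p·ln p.
  −(0.34)·ln(0.34) = 0.3668
  −(0.33)·ln(0.33) = 0.3659
  −(0.22)·ln(0.22) = 0.3331
  −(0.09)·ln(0.09) = 0.2167
  −(0.02)·ln(0.02) = 0.0782
Sum: 0.3668 + 0.3659 + 0.3331 + 0.2167 + 0.0782 = 1.361 nats.

1.361 nats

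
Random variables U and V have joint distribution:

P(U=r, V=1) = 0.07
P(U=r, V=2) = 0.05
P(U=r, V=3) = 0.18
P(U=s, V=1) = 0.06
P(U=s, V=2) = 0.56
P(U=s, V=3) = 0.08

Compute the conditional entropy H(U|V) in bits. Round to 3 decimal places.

0.611 bits

Marginals: p(U) = (0.3000, 0.7000), p(V) = (0.1300, 0.6100, 0.2600).
H(U|V) = Σ p(V) · H(U|V=·).
  V=1: p=0.1300, H(U|V=1) = 0.9957
  V=2: p=0.6100, H(U|V=2) = 0.4091
  V=3: p=0.2600, H(U|V=3) = 0.8905
Weighted sum = 0.611 bits.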